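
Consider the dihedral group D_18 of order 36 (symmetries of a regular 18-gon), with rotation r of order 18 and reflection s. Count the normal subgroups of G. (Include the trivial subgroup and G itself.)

9

G has 45 subgroups. Checking conjugation-invariance by order — order 1: 1/1 normal; order 2: 1/19 normal; order 3: 1/1 normal; order 4: 0/9 normal; order 6: 1/7 normal; order 9: 1/1 normal; order 12: 0/3 normal; order 18: 3/3 normal; order 36: 1/1 normal.
Total normal subgroups: 9.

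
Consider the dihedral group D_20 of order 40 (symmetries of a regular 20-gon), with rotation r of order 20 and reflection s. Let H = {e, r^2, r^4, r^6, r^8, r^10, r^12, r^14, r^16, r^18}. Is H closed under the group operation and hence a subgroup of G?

Yes

|H| = 10 divides |G| = 40, consistent with Lagrange.
H contains the identity, every element's inverse is in H, and H is closed under ·: it is a subgroup.
In fact H = ⟨r^18⟩.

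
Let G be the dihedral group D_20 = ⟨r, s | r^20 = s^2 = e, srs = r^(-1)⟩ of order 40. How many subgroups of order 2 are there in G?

|G| = 40 and 2 | 40, so subgroups of order 2 are possible by Lagrange.
The subgroups of order 2 are: {e, r^10}; {e, r^10s}; {e, r^11s}; {e, r^12s}; … (21 in all).
So G has 21 subgroups of order 2.

21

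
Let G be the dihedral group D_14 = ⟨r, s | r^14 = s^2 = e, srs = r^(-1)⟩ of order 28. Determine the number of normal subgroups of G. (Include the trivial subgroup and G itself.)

7

G has 28 subgroups. Checking conjugation-invariance by order — order 1: 1/1 normal; order 2: 1/15 normal; order 4: 0/7 normal; order 7: 1/1 normal; order 14: 3/3 normal; order 28: 1/1 normal.
Total normal subgroups: 7.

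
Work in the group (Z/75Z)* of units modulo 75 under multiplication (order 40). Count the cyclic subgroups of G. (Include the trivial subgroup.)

12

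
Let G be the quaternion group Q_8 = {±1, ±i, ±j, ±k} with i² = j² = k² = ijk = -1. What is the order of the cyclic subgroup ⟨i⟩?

4

Computing powers of i: the smallest k with (i)^k = e is k = 4.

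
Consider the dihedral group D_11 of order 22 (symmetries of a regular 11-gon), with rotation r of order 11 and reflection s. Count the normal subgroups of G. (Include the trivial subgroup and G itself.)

G has 14 subgroups. Checking conjugation-invariance by order — order 1: 1/1 normal; order 2: 0/11 normal; order 11: 1/1 normal; order 22: 1/1 normal.
Total normal subgroups: 3.

3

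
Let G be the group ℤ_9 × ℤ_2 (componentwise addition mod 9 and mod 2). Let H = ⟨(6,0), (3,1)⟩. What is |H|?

|⟨(6,0)⟩| = 3 and |⟨(3,1)⟩| = 6, so |H| is a multiple of lcm(3, 6) = 6 and divides |G| = 18.
Closing under the operation: H = {(0,0), (0,1), (3,0), (3,1), (6,0), (6,1)}, so |H| = 6.

6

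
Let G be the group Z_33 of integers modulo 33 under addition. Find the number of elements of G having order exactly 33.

In a cyclic group of order 33, the number of elements of order d (for d | 33) is φ(d).
φ(33) = 20.

20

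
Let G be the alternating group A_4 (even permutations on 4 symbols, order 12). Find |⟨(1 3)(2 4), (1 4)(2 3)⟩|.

|⟨(1 3)(2 4)⟩| = 2 and |⟨(1 4)(2 3)⟩| = 2, so |H| is a multiple of lcm(2, 2) = 2 and divides |G| = 12.
Closing under the operation: H = {e, (1 2)(3 4), (1 3)(2 4), (1 4)(2 3)}, so |H| = 4.

4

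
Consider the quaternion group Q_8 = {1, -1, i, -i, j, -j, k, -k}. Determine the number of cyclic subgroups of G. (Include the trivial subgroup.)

5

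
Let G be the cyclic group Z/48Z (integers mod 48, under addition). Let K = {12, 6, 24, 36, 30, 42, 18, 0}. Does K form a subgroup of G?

Yes

|K| = 8 divides |G| = 48, consistent with Lagrange.
K contains the identity, every element's inverse is in K, and K is closed under +: it is a subgroup.
In fact K = ⟨6⟩.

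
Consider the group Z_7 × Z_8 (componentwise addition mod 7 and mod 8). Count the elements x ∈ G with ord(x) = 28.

12

An element (a,b) has order lcm(ord(a), ord(b)); count pairs with lcm equal to 28.
Enumerating gives 12 such elements.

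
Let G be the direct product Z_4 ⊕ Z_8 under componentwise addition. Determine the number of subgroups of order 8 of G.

7

|G| = 32 and 8 | 32, so subgroups of order 8 are possible by Lagrange.
The subgroups of order 8 are: {(0,0), (0,1), (0,2), (0,3), (0,4), (0,5), (0,6), (0,7)}; {(0,0), (0,2), (0,4), (0,6), (2,0), (2,2), (2,4), (2,6)}; {(0,0), (0,2), (0,4), (0,6), (2,1), (2,3), (2,5), (2,7)}; {(0,0), (0,4), (1,0), (1,4), (2,0), (2,4), (3,0), (3,4)}; … (7 in all).
So G has 7 subgroups of order 8.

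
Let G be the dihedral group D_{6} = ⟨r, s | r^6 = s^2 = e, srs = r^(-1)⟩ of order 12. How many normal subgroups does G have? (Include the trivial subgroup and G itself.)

G has 16 subgroups. Checking conjugation-invariance by order — order 1: 1/1 normal; order 2: 1/7 normal; order 3: 1/1 normal; order 4: 0/3 normal; order 6: 3/3 normal; order 12: 1/1 normal.
Total normal subgroups: 7.

7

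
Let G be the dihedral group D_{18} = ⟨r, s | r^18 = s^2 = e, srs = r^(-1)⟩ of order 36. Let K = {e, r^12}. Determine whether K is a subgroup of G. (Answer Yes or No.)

No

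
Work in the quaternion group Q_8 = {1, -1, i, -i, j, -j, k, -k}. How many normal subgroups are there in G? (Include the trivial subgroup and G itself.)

G has 6 subgroups. Checking conjugation-invariance by order — order 1: 1/1 normal; order 2: 1/1 normal; order 4: 3/3 normal; order 8: 1/1 normal.
Total normal subgroups: 6.

6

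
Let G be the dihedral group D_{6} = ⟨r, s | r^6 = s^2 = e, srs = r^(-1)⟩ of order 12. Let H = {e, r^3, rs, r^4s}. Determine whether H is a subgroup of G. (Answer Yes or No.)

|H| = 4 divides |G| = 12, consistent with Lagrange.
H contains the identity, every element's inverse is in H, and H is closed under ·: it is a subgroup.

Yes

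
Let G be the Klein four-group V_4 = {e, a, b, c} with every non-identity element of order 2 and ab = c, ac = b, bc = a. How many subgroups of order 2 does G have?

|G| = 4 and 2 | 4, so subgroups of order 2 are possible by Lagrange.
The subgroups of order 2 are: {e, a}; {e, b}; {e, c}.
So G has 3 subgroups of order 2.

3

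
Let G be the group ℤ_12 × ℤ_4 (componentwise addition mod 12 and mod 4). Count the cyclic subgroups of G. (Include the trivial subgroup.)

20

Group the elements of G by the cyclic subgroup they generate; each cyclic subgroup of order d accounts for φ(d) elements.
Cyclic subgroups by order — order 1: 1; order 2: 3; order 3: 1; order 4: 6; order 6: 3; order 12: 6.
Total: 20.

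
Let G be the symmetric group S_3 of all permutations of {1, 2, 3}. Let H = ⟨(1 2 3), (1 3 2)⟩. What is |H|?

|⟨(1 2 3)⟩| = 3 and |⟨(1 3 2)⟩| = 3, so |H| is a multiple of lcm(3, 3) = 3 and divides |G| = 6.
Closing under the operation: H = {e, (1 2 3), (1 3 2)}, so |H| = 3.

3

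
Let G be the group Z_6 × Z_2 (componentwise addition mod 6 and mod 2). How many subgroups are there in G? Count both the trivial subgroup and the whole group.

10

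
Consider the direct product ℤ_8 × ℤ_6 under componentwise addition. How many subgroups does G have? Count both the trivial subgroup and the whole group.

22

|G| = 48, so by Lagrange every subgroup order divides 48. Divisors: 1, 2, 3, 4, 6, 8, 12, 16, 24, 48.
Subgroups by order — order 1: 1; order 2: 3; order 3: 1; order 4: 3; order 6: 3; order 8: 3; order 12: 3; order 16: 1; order 24: 3; order 48: 1.
Total: 1 + 3 + 1 + 3 + 3 + 3 + 3 + 1 + 3 + 1 = 22.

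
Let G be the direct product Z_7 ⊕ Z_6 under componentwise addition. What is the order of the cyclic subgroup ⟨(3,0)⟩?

The order of (3,0) in Z_7 × Z_6 is lcm(ord(3) in Z_7, ord(0) in Z_6).
ord(3) = 7 and ord(0) = 1, so |⟨(3,0)⟩| = lcm(7, 1) = 7.

7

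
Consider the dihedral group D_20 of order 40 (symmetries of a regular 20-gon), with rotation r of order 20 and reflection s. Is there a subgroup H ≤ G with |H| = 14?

No

14 does not divide |G| = 40, so by Lagrange no subgroup of order 14 exists.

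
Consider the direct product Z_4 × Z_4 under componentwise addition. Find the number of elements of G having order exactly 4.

12

An element (a,b) has order lcm(ord(a), ord(b)); count pairs with lcm equal to 4.
Enumerating gives 12 such elements.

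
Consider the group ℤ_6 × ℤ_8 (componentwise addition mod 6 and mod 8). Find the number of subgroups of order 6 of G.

3

|G| = 48 and 6 | 48, so subgroups of order 6 are possible by Lagrange.
The subgroups of order 6 are: {(0,0), (0,4), (2,0), (2,4), (4,0), (4,4)}; {(0,0), (1,0), (2,0), (3,0), (4,0), (5,0)}; {(0,0), (1,4), (2,0), (3,4), (4,0), (5,4)}.
So G has 3 subgroups of order 6.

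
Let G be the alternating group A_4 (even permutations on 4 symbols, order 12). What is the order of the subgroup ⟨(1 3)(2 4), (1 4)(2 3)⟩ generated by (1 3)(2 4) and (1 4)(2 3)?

|⟨(1 3)(2 4)⟩| = 2 and |⟨(1 4)(2 3)⟩| = 2, so |H| is a multiple of lcm(2, 2) = 2 and divides |G| = 12.
Closing under the operation: H = {e, (1 2)(3 4), (1 3)(2 4), (1 4)(2 3)}, so |H| = 4.

4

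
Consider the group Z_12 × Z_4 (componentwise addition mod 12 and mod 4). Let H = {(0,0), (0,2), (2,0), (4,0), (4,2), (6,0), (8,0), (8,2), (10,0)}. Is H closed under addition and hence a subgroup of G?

|H| = 9 does not divide |G| = 48, so by Lagrange H is not a subgroup.

No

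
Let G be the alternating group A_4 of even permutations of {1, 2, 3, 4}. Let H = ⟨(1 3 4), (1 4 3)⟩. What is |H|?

3

|⟨(1 3 4)⟩| = 3 and |⟨(1 4 3)⟩| = 3, so |H| is a multiple of lcm(3, 3) = 3 and divides |G| = 12.
Closing under the operation: H = {e, (1 3 4), (1 4 3)}, so |H| = 3.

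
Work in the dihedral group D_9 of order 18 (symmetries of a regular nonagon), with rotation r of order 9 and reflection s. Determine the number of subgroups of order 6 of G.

3

|G| = 18 and 6 | 18, so subgroups of order 6 are possible by Lagrange.
The subgroups of order 6 are: {e, r^3, r^6, r^2s, r^5s, r^8s}; {e, r^3, r^6, s, r^3s, r^6s}; {e, r^3, r^6, rs, r^4s, r^7s}.
So G has 3 subgroups of order 6.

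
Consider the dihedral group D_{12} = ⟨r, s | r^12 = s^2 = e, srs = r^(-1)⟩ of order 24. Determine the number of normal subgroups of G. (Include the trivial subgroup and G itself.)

9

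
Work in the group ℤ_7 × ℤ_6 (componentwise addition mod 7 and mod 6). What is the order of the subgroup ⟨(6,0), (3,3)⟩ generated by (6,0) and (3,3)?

|⟨(6,0)⟩| = 7 and |⟨(3,3)⟩| = 14, so |H| is a multiple of lcm(7, 14) = 14 and divides |G| = 42.
Closing under the operation: H = {(0,0), (0,3), (1,0), (1,3), (2,0), (2,3), (3,0), (3,3), (4,0), (4,3), (5,0), (5,3), (6,0), (6,3)}, so |H| = 14.

14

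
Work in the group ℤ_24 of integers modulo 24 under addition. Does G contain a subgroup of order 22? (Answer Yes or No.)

22 does not divide |G| = 24, so by Lagrange no subgroup of order 22 exists.

No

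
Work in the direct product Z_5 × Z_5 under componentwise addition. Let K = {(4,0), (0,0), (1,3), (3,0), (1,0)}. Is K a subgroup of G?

(1,3) ∈ K but its inverse (4,2) ∉ K, so K is not a subgroup.

No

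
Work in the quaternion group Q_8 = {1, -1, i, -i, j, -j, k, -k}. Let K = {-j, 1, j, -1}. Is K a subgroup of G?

|K| = 4 divides |G| = 8, consistent with Lagrange.
K contains the identity, every element's inverse is in K, and K is closed under ·: it is a subgroup.
In fact K = ⟨j⟩.

Yes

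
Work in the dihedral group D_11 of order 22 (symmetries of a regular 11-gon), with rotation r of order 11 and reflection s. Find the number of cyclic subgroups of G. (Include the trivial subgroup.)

13

Group the elements of G by the cyclic subgroup they generate; each cyclic subgroup of order d accounts for φ(d) elements.
Cyclic subgroups by order — order 1: 1; order 2: 11; order 11: 1.
Total: 13.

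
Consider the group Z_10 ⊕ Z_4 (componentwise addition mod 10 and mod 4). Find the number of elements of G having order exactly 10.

12

An element (a,b) has order lcm(ord(a), ord(b)); count pairs with lcm equal to 10.
Enumerating gives 12 such elements.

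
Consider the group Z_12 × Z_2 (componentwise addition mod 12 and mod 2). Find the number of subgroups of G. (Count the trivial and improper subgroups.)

|G| = 24, so by Lagrange every subgroup order divides 24. Divisors: 1, 2, 3, 4, 6, 8, 12, 24.
Subgroups by order — order 1: 1; order 2: 3; order 3: 1; order 4: 3; order 6: 3; order 8: 1; order 12: 3; order 24: 1.
Total: 1 + 3 + 1 + 3 + 3 + 1 + 3 + 1 = 16.

16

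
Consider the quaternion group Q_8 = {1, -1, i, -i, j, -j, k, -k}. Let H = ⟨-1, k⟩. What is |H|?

4

|⟨-1⟩| = 2 and |⟨k⟩| = 4, so |H| is a multiple of lcm(2, 4) = 4 and divides |G| = 8.
Closing under the operation: H = {1, -1, k, -k}, so |H| = 4.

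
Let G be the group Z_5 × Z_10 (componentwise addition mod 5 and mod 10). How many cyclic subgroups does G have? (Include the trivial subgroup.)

A cyclic subgroup of order d is generated by each of its φ(d) elements of order d, so the cyclic subgroups of order d number (#elements of order d)/φ(d).
Cyclic subgroups by order — order 1: 1; order 2: 1; order 5: 6; order 10: 6.
Total: 14.

14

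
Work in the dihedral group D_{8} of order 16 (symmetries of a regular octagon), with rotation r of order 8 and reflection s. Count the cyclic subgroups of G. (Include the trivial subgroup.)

12

A cyclic subgroup of order d is generated by each of its φ(d) elements of order d, so the cyclic subgroups of order d number (#elements of order d)/φ(d).
Cyclic subgroups by order — order 1: 1; order 2: 9; order 4: 1; order 8: 1.
Total: 12.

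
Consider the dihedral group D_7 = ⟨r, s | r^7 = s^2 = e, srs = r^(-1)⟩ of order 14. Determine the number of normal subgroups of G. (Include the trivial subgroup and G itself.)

3

G has 10 subgroups. Checking conjugation-invariance by order — order 1: 1/1 normal; order 2: 0/7 normal; order 7: 1/1 normal; order 14: 1/1 normal.
Total normal subgroups: 3.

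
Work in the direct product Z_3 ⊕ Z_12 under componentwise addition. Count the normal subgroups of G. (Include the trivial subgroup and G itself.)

18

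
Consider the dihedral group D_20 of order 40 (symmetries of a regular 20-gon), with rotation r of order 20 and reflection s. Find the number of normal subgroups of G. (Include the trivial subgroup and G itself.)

9

G has 48 subgroups. Checking conjugation-invariance by order — order 1: 1/1 normal; order 2: 1/21 normal; order 4: 1/11 normal; order 5: 1/1 normal; order 8: 0/5 normal; order 10: 1/5 normal; order 20: 3/3 normal; order 40: 1/1 normal.
Total normal subgroups: 9.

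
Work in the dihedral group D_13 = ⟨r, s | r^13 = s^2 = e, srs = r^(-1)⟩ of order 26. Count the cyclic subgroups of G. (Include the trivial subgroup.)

15

Group the elements of G by the cyclic subgroup they generate; each cyclic subgroup of order d accounts for φ(d) elements.
Cyclic subgroups by order — order 1: 1; order 2: 13; order 13: 1.
Total: 15.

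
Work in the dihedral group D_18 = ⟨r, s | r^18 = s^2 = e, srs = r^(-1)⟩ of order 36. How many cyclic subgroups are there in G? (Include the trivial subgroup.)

Group the elements of G by the cyclic subgroup they generate; each cyclic subgroup of order d accounts for φ(d) elements.
Cyclic subgroups by order — order 1: 1; order 2: 19; order 3: 1; order 6: 1; order 9: 1; order 18: 1.
Total: 24.

24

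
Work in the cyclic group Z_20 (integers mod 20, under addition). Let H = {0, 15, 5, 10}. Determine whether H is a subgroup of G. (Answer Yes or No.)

|H| = 4 divides |G| = 20, consistent with Lagrange.
H contains the identity, every element's inverse is in H, and H is closed under +: it is a subgroup.
In fact H = ⟨5⟩.

Yes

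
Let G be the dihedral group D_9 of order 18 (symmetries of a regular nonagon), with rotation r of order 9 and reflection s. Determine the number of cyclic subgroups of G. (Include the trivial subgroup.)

12

A cyclic subgroup of order d is generated by each of its φ(d) elements of order d, so the cyclic subgroups of order d number (#elements of order d)/φ(d).
Cyclic subgroups by order — order 1: 1; order 2: 9; order 3: 1; order 9: 1.
Total: 12.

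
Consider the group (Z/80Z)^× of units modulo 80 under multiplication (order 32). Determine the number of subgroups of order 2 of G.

|G| = 32 and 2 | 32, so subgroups of order 2 are possible by Lagrange.
The subgroups of order 2 are: {1, 31}; {1, 39}; {1, 41}; {1, 49}; … (7 in all).
So G has 7 subgroups of order 2.

7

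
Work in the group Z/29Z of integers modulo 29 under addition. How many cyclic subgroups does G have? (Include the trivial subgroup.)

Each element a generates a cyclic subgroup ⟨a⟩; distinct elements may generate the same one (a cyclic group of order d has φ(d) generators).
Cyclic subgroups by order — order 1: 1; order 29: 1.
Total: 2.

2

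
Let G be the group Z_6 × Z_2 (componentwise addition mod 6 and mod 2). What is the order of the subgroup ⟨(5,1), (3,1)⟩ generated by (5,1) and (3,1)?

|⟨(5,1)⟩| = 6 and |⟨(3,1)⟩| = 2, so |H| is a multiple of lcm(6, 2) = 6 and divides |G| = 12.
Closing under the operation: H = {(0,0), (1,1), (2,0), (3,1), (4,0), (5,1)}, so |H| = 6.

6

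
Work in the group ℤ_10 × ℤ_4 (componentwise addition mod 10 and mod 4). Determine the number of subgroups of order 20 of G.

3

|G| = 40 and 20 | 40, so subgroups of order 20 are possible by Lagrange.
The subgroups of order 20 are: {(0,0), (0,1), (0,2), (0,3), (2,0), (2,1), (2,2), (2,3), (4,0), (4,1), (4,2), (4,3), (6,0), (6,1), (6,2), (6,3), (8,0), (8,1), (8,2), (8,3)}; {(0,0), (0,2), (1,0), (1,2), (2,0), (2,2), (3,0), (3,2), (4,0), (4,2), (5,0), (5,2), (6,0), (6,2), (7,0), (7,2), (8,0), (8,2), (9,0), (9,2)}; {(0,0), (0,2), (1,1), (1,3), (2,0), (2,2), (3,1), (3,3), (4,0), (4,2), (5,1), (5,3), (6,0), (6,2), (7,1), (7,3), (8,0), (8,2), (9,1), (9,3)}.
So G has 3 subgroups of order 20.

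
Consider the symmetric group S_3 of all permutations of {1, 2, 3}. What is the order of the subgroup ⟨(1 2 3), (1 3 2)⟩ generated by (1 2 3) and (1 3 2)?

|⟨(1 2 3)⟩| = 3 and |⟨(1 3 2)⟩| = 3, so |H| is a multiple of lcm(3, 3) = 3 and divides |G| = 6.
Closing under the operation: H = {e, (1 2 3), (1 3 2)}, so |H| = 3.

3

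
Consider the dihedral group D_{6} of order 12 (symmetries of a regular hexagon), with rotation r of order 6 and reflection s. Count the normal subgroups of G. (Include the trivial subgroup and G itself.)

7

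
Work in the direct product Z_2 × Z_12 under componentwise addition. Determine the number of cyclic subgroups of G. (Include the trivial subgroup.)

12

Group the elements of G by the cyclic subgroup they generate; each cyclic subgroup of order d accounts for φ(d) elements.
Cyclic subgroups by order — order 1: 1; order 2: 3; order 3: 1; order 4: 2; order 6: 3; order 12: 2.
Total: 12.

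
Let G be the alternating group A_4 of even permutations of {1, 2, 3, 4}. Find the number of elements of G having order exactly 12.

No element of G has order 12 (even though 12 | 12).

0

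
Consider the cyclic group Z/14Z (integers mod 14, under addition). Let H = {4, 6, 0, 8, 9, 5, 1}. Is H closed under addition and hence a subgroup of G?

No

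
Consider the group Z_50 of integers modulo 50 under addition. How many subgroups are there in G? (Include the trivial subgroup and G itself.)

A cyclic group of order 50 has exactly one subgroup for each divisor of 50.
Divisors of 50: 1, 2, 5, 10, 25, 50.
So Z_50 has 6 subgroups.

6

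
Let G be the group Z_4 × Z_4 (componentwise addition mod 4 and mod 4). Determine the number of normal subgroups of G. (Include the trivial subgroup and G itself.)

15

G is abelian, so every subgroup is normal.
G has 15 subgroups in total, hence 15 normal subgroups.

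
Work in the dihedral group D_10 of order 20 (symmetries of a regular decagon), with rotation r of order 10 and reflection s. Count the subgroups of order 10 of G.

|G| = 20 and 10 | 20, so subgroups of order 10 are possible by Lagrange.
The subgroups of order 10 are: {e, r, r^2, r^3, r^4, r^5, r^6, r^7, r^8, r^9}; {e, r^2, r^4, r^6, r^8, s, r^2s, r^4s, r^6s, r^8s}; {e, r^2, r^4, r^6, r^8, rs, r^3s, r^5s, r^7s, r^9s}.
So G has 3 subgroups of order 10.

3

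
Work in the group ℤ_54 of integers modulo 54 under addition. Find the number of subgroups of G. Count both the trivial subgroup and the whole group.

8

Subgroups of the cyclic group ℤ_54 correspond bijectively to divisors of 54.
Divisors of 54: 1, 2, 3, 6, 9, 18, 27, 54.
So ℤ_54 has 8 subgroups.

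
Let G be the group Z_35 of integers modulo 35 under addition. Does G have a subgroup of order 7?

Yes

7 | 35. A subgroup of order 7 is {0, 5, 10, 15, 20, 25, 30}.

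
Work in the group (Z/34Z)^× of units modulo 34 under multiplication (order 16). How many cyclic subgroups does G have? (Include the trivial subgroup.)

5

A cyclic subgroup of order d is generated by each of its φ(d) elements of order d, so the cyclic subgroups of order d number (#elements of order d)/φ(d).
Cyclic subgroups by order — order 1: 1; order 2: 1; order 4: 1; order 8: 1; order 16: 1.
Total: 5.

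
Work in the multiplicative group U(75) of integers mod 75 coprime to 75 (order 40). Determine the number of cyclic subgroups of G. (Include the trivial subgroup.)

A cyclic subgroup of order d is generated by each of its φ(d) elements of order d, so the cyclic subgroups of order d number (#elements of order d)/φ(d).
Cyclic subgroups by order — order 1: 1; order 2: 3; order 4: 2; order 5: 1; order 10: 3; order 20: 2.
Total: 12.

12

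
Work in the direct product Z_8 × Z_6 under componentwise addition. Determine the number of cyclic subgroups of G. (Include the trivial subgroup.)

A cyclic subgroup of order d is generated by each of its φ(d) elements of order d, so the cyclic subgroups of order d number (#elements of order d)/φ(d).
Cyclic subgroups by order — order 1: 1; order 2: 3; order 3: 1; order 4: 2; order 6: 3; order 8: 2; order 12: 2; order 24: 2.
Total: 16.

16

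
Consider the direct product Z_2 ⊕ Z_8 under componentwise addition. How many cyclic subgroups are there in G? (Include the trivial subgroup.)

Group the elements of G by the cyclic subgroup they generate; each cyclic subgroup of order d accounts for φ(d) elements.
Cyclic subgroups by order — order 1: 1; order 2: 3; order 4: 2; order 8: 2.
Total: 8.

8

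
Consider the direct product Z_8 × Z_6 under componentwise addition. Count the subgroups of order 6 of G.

3

|G| = 48 and 6 | 48, so subgroups of order 6 are possible by Lagrange.
The subgroups of order 6 are: {(0,0), (0,1), (0,2), (0,3), (0,4), (0,5)}; {(0,0), (0,2), (0,4), (4,0), (4,2), (4,4)}; {(0,0), (0,2), (0,4), (4,1), (4,3), (4,5)}.
So G has 3 subgroups of order 6.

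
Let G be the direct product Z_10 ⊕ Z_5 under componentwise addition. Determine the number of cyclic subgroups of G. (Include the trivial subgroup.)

Each element a generates a cyclic subgroup ⟨a⟩; distinct elements may generate the same one (a cyclic group of order d has φ(d) generators).
Cyclic subgroups by order — order 1: 1; order 2: 1; order 5: 6; order 10: 6.
Total: 14.

14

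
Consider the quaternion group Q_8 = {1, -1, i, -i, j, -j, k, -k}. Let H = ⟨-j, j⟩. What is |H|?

4

|⟨-j⟩| = 4 and |⟨j⟩| = 4, so |H| is a multiple of lcm(4, 4) = 4 and divides |G| = 8.
Closing under the operation: H = {1, -1, j, -j}, so |H| = 4.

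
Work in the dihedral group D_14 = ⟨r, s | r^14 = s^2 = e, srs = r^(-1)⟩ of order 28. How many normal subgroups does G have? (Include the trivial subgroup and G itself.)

G has 28 subgroups. Checking conjugation-invariance by order — order 1: 1/1 normal; order 2: 1/15 normal; order 4: 0/7 normal; order 7: 1/1 normal; order 14: 3/3 normal; order 28: 1/1 normal.
Total normal subgroups: 7.

7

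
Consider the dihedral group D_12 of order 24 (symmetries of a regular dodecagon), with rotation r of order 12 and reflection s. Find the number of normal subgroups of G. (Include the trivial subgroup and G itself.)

9

G has 34 subgroups. Checking conjugation-invariance by order — order 1: 1/1 normal; order 2: 1/13 normal; order 3: 1/1 normal; order 4: 1/7 normal; order 6: 1/5 normal; order 8: 0/3 normal; order 12: 3/3 normal; order 24: 1/1 normal.
Total normal subgroups: 9.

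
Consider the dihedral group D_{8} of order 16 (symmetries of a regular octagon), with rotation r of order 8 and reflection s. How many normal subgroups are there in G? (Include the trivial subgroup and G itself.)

7

G has 19 subgroups. Checking conjugation-invariance by order — order 1: 1/1 normal; order 2: 1/9 normal; order 4: 1/5 normal; order 8: 3/3 normal; order 16: 1/1 normal.
Total normal subgroups: 7.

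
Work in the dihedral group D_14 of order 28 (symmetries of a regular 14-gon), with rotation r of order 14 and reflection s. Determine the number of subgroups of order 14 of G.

|G| = 28 and 14 | 28, so subgroups of order 14 are possible by Lagrange.
The subgroups of order 14 are: {e, r, r^2, r^3, r^4, r^5, r^6, r^7, r^8, r^9, r^10, r^11, r^12, r^13}; {e, r^2, r^4, r^6, r^8, r^10, r^12, s, r^2s, r^4s, r^6s, r^8s, r^10s, r^12s}; {e, r^2, r^4, r^6, r^8, r^10, r^12, rs, r^3s, r^5s, r^7s, r^9s, r^11s, r^13s}.
So G has 3 subgroups of order 14.

3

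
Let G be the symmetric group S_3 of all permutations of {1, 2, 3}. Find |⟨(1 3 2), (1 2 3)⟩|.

|⟨(1 3 2)⟩| = 3 and |⟨(1 2 3)⟩| = 3, so |H| is a multiple of lcm(3, 3) = 3 and divides |G| = 6.
Closing under the operation: H = {e, (1 2 3), (1 3 2)}, so |H| = 3.

3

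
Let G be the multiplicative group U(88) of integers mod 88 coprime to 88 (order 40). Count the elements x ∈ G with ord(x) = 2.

7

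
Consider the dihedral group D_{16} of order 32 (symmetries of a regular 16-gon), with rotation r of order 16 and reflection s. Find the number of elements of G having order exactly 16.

The elements of order 16 are: r, r^3, r^5, r^7, r^9, r^11, r^13, r^15.
That's 8.

8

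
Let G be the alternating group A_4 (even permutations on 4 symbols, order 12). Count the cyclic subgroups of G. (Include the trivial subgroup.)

8

A cyclic subgroup of order d is generated by each of its φ(d) elements of order d, so the cyclic subgroups of order d number (#elements of order d)/φ(d).
Cyclic subgroups by order — order 1: 1; order 2: 3; order 3: 4.
Total: 8.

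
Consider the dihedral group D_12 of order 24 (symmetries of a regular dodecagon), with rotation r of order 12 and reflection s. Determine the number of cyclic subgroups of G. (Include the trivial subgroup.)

18

Each element a generates a cyclic subgroup ⟨a⟩; distinct elements may generate the same one (a cyclic group of order d has φ(d) generators).
Cyclic subgroups by order — order 1: 1; order 2: 13; order 3: 1; order 4: 1; order 6: 1; order 12: 1.
Total: 18.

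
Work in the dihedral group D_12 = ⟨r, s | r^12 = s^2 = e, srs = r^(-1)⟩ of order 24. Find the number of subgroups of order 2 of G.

13

|G| = 24 and 2 | 24, so subgroups of order 2 are possible by Lagrange.
The subgroups of order 2 are: {e, r^10s}; {e, r^11s}; {e, r^2s}; {e, r^3s}; … (13 in all).
So G has 13 subgroups of order 2.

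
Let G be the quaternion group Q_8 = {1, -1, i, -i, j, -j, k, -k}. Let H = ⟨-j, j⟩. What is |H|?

|⟨-j⟩| = 4 and |⟨j⟩| = 4, so |H| is a multiple of lcm(4, 4) = 4 and divides |G| = 8.
Closing under the operation: H = {1, -1, j, -j}, so |H| = 4.

4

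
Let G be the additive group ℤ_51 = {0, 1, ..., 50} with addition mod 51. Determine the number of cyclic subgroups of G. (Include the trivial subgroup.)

4

Each element a generates a cyclic subgroup ⟨a⟩; distinct elements may generate the same one (a cyclic group of order d has φ(d) generators).
Cyclic subgroups by order — order 1: 1; order 3: 1; order 17: 1; order 51: 1.
Total: 4.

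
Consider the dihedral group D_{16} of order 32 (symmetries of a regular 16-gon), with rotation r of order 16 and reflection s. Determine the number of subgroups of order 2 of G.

17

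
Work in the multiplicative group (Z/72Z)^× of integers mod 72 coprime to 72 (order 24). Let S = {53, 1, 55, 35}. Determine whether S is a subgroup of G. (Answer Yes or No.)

Yes

|S| = 4 divides |G| = 24, consistent with Lagrange.
S contains the identity, every element's inverse is in S, and S is closed under ·: it is a subgroup.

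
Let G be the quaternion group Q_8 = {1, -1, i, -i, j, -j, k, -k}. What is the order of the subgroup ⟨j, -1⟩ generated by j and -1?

4

|⟨j⟩| = 4 and |⟨-1⟩| = 2, so |H| is a multiple of lcm(4, 2) = 4 and divides |G| = 8.
Closing under the operation: H = {1, -1, j, -j}, so |H| = 4.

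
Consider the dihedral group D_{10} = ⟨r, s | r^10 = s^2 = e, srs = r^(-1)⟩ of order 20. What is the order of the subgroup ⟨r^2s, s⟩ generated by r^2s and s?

|⟨r^2s⟩| = 2 and |⟨s⟩| = 2, so |H| is a multiple of lcm(2, 2) = 2 and divides |G| = 20.
Closing under the operation: H = {e, r^2, r^4, r^6, r^8, s, r^2s, r^4s, r^6s, r^8s}, so |H| = 10.

10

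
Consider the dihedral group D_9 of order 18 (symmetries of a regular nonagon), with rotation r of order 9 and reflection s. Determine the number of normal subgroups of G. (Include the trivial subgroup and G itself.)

4

G has 16 subgroups. Checking conjugation-invariance by order — order 1: 1/1 normal; order 2: 0/9 normal; order 3: 1/1 normal; order 6: 0/3 normal; order 9: 1/1 normal; order 18: 1/1 normal.
Total normal subgroups: 4.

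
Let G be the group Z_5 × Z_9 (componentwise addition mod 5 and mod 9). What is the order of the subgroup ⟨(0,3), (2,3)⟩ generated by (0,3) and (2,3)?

|⟨(0,3)⟩| = 3 and |⟨(2,3)⟩| = 15, so |H| is a multiple of lcm(3, 15) = 15 and divides |G| = 45.
Closing under the operation: H = {(0,0), (0,3), (0,6), (1,0), (1,3), (1,6), (2,0), (2,3), (2,6), (3,0), (3,3), (3,6), (4,0), (4,3), (4,6)}, so |H| = 15.

15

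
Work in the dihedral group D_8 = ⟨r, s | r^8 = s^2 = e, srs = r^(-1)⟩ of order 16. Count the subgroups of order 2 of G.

9

|G| = 16 and 2 | 16, so subgroups of order 2 are possible by Lagrange.
The subgroups of order 2 are: {e, r^2s}; {e, r^3s}; {e, r^4}; {e, r^4s}; … (9 in all).
So G has 9 subgroups of order 2.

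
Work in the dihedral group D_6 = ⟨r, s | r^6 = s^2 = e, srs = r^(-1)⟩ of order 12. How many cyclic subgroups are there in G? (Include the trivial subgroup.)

10

Each element a generates a cyclic subgroup ⟨a⟩; distinct elements may generate the same one (a cyclic group of order d has φ(d) generators).
Cyclic subgroups by order — order 1: 1; order 2: 7; order 3: 1; order 6: 1.
Total: 10.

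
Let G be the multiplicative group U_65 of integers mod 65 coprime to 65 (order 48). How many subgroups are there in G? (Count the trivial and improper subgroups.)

30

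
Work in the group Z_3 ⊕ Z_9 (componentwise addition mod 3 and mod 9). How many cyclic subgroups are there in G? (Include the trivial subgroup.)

Each element a generates a cyclic subgroup ⟨a⟩; distinct elements may generate the same one (a cyclic group of order d has φ(d) generators).
Cyclic subgroups by order — order 1: 1; order 3: 4; order 9: 3.
Total: 8.

8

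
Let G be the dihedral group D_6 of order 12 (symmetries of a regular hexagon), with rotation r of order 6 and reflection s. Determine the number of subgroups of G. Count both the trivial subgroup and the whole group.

|G| = 12, so by Lagrange every subgroup order divides 12. Divisors: 1, 2, 3, 4, 6, 12.
Subgroups by order — order 1: 1; order 2: 7; order 3: 1; order 4: 3; order 6: 3; order 12: 1.
Total: 1 + 7 + 1 + 3 + 3 + 1 = 16.

16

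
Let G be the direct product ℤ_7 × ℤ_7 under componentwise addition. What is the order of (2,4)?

7

The order of (2,4) in Z_7 × Z_7 is lcm(ord(2) in Z_7, ord(4) in Z_7).
ord(2) = 7 and ord(4) = 7, so |⟨(2,4)⟩| = lcm(7, 7) = 7.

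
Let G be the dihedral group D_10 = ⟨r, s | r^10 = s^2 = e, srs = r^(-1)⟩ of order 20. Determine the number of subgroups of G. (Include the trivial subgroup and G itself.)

22

|G| = 20, so by Lagrange every subgroup order divides 20. Divisors: 1, 2, 4, 5, 10, 20.
Subgroups by order — order 1: 1; order 2: 11; order 4: 5; order 5: 1; order 10: 3; order 20: 1.
Total: 1 + 11 + 5 + 1 + 3 + 1 = 22.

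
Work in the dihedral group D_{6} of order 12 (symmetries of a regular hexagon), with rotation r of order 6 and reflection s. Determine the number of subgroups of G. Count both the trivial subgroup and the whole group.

16

|G| = 12, so by Lagrange every subgroup order divides 12. Divisors: 1, 2, 3, 4, 6, 12.
Subgroups by order — order 1: 1; order 2: 7; order 3: 1; order 4: 3; order 6: 3; order 12: 1.
Total: 1 + 7 + 1 + 3 + 3 + 1 = 16.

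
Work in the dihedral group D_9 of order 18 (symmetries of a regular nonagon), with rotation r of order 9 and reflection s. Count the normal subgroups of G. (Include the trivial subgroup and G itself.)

4

G has 16 subgroups. Checking conjugation-invariance by order — order 1: 1/1 normal; order 2: 0/9 normal; order 3: 1/1 normal; order 6: 0/3 normal; order 9: 1/1 normal; order 18: 1/1 normal.
Total normal subgroups: 4.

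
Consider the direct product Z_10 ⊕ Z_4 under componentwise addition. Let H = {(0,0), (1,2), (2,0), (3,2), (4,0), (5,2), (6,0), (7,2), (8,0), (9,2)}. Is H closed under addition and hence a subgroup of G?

|H| = 10 divides |G| = 40, consistent with Lagrange.
H contains the identity, every element's inverse is in H, and H is closed under +: it is a subgroup.
In fact H = ⟨(1,2)⟩.

Yes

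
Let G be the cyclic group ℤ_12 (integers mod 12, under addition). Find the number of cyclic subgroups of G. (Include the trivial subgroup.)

Each element a generates a cyclic subgroup ⟨a⟩; distinct elements may generate the same one (a cyclic group of order d has φ(d) generators).
Cyclic subgroups by order — order 1: 1; order 2: 1; order 3: 1; order 4: 1; order 6: 1; order 12: 1.
Total: 6.

6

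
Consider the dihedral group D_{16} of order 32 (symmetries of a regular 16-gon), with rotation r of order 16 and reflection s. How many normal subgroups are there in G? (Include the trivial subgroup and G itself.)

G has 36 subgroups. Checking conjugation-invariance by order — order 1: 1/1 normal; order 2: 1/17 normal; order 4: 1/9 normal; order 8: 1/5 normal; order 16: 3/3 normal; order 32: 1/1 normal.
Total normal subgroups: 8.

8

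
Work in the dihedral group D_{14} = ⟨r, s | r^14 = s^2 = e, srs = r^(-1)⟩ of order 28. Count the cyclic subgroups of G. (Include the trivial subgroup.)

A cyclic subgroup of order d is generated by each of its φ(d) elements of order d, so the cyclic subgroups of order d number (#elements of order d)/φ(d).
Cyclic subgroups by order — order 1: 1; order 2: 15; order 7: 1; order 14: 1.
Total: 18.

18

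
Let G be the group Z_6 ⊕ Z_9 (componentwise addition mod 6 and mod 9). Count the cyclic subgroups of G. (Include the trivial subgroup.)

Group the elements of G by the cyclic subgroup they generate; each cyclic subgroup of order d accounts for φ(d) elements.
Cyclic subgroups by order — order 1: 1; order 2: 1; order 3: 4; order 6: 4; order 9: 3; order 18: 3.
Total: 16.

16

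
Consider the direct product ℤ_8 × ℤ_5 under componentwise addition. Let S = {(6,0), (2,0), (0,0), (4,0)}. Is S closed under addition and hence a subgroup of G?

Yes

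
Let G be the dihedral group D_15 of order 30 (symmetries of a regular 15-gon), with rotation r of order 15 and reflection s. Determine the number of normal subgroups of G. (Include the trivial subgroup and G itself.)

G has 28 subgroups. Checking conjugation-invariance by order — order 1: 1/1 normal; order 2: 0/15 normal; order 3: 1/1 normal; order 5: 1/1 normal; order 6: 0/5 normal; order 10: 0/3 normal; order 15: 1/1 normal; order 30: 1/1 normal.
Total normal subgroups: 5.

5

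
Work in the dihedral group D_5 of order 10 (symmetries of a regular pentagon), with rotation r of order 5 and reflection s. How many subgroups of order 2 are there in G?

5

|G| = 10 and 2 | 10, so subgroups of order 2 are possible by Lagrange.
The subgroups of order 2 are: {e, r^2s}; {e, r^3s}; {e, r^4s}; {e, rs}; … (5 in all).
So G has 5 subgroups of order 2.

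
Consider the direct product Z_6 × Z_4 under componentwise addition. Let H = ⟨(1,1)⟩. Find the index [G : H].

|⟨(1,1)⟩| = 12 and |G| = 24.
By Lagrange, [G : H] = |G|/|H| = 24/12 = 2.

2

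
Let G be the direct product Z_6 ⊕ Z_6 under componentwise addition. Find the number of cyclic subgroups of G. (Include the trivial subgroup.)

Each element a generates a cyclic subgroup ⟨a⟩; distinct elements may generate the same one (a cyclic group of order d has φ(d) generators).
Cyclic subgroups by order — order 1: 1; order 2: 3; order 3: 4; order 6: 12.
Total: 20.

20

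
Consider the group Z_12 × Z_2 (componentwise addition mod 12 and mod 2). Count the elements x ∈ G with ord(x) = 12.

8

An element (a,b) has order lcm(ord(a), ord(b)); count pairs with lcm equal to 12.
Enumerating gives 8 such elements.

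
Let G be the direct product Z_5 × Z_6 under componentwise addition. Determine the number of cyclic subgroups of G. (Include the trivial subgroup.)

8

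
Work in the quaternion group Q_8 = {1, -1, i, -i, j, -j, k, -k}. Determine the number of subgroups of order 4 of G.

|G| = 8 and 4 | 8, so subgroups of order 4 are possible by Lagrange.
The subgroups of order 4 are: {1, -1, i, -i}; {1, -1, j, -j}; {1, -1, k, -k}.
So G has 3 subgroups of order 4.

3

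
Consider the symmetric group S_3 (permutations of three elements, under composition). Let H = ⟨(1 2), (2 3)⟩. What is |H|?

|⟨(1 2)⟩| = 2 and |⟨(2 3)⟩| = 2, so |H| is a multiple of lcm(2, 2) = 2 and divides |G| = 6.
Closing {(1 2), (2 3)} under the group operation gives all of G, so |H| = 6.

6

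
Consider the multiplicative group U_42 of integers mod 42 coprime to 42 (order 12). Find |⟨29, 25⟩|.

6

|⟨29⟩| = 2 and |⟨25⟩| = 3, so |H| is a multiple of lcm(2, 3) = 6 and divides |G| = 12.
Closing under the operation: H = {1, 11, 23, 25, 29, 37}, so |H| = 6.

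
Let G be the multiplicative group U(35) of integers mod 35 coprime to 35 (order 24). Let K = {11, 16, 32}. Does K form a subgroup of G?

No

The identity 1 ∉ K, so K is not a subgroup.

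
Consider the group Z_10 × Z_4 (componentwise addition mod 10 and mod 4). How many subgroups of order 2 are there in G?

3

|G| = 40 and 2 | 40, so subgroups of order 2 are possible by Lagrange.
The subgroups of order 2 are: {(0,0), (0,2)}; {(0,0), (5,0)}; {(0,0), (5,2)}.
So G has 3 subgroups of order 2.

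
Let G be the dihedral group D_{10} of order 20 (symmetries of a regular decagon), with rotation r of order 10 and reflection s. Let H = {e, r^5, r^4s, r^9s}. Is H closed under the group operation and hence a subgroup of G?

Yes

|H| = 4 divides |G| = 20, consistent with Lagrange.
H contains the identity, every element's inverse is in H, and H is closed under ·: it is a subgroup.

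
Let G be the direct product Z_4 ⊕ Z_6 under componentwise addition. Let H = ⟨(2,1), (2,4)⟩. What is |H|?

|⟨(2,1)⟩| = 6 and |⟨(2,4)⟩| = 6, so |H| is a multiple of lcm(6, 6) = 6 and divides |G| = 24.
Closing under the operation: H = {(0,0), (0,1), (0,2), (0,3), (0,4), (0,5), (2,0), (2,1), (2,2), (2,3), (2,4), (2,5)}, so |H| = 12.

12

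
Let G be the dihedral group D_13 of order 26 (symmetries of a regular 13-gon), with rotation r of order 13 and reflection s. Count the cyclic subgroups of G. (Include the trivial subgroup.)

A cyclic subgroup of order d is generated by each of its φ(d) elements of order d, so the cyclic subgroups of order d number (#elements of order d)/φ(d).
Cyclic subgroups by order — order 1: 1; order 2: 13; order 13: 1.
Total: 15.

15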